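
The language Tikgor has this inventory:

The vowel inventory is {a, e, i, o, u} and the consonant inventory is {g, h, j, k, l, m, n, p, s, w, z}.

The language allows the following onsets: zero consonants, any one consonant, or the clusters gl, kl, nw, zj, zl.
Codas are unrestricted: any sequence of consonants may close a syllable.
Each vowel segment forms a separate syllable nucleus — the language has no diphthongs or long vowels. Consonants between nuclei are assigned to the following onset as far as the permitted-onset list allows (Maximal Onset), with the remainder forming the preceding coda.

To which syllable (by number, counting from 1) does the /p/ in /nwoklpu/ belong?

The vowels are o, u — 2 nuclei, so 2 syllables.
σ1/σ2 boundary: /klp/ splits as /kl/ + /p/ (/p/ is the longest suffix that is a licit onset).
Putting it together: nwokl.pu.
The /p/ is in the onset of syllable 2 (/pu/).

2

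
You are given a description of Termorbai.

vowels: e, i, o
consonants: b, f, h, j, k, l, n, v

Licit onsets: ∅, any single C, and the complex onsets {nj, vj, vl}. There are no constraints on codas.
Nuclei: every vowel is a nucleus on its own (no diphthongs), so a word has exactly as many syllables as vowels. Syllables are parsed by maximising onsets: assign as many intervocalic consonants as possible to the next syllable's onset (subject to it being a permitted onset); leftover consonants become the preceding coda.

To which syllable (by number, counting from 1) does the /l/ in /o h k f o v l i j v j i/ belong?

The vowels are o, o, i, i — 4 nuclei, so 4 syllables.
Between /o/ (V1) and /o/ (V2): /hkf/; trying suffixes from longest down, /f/ is the first permitted one, so coda /hk/ | onset /f/.
Between /o/ (V2) and /i/ (V3): cluster /vl/ — /vl/ is itself a permitted onset, so the whole cluster goes right; preceding coda = ∅.
Between /i/ (V3) and /i/ (V4): cluster /jvj/ — the longest permitted-onset suffix is /vj/; onset = /vj/, preceding coda = /j/.
So the parse is ohk.fo.vlij.vji.
The /l/ is in the onset of syllable 3 (/vlij/).

3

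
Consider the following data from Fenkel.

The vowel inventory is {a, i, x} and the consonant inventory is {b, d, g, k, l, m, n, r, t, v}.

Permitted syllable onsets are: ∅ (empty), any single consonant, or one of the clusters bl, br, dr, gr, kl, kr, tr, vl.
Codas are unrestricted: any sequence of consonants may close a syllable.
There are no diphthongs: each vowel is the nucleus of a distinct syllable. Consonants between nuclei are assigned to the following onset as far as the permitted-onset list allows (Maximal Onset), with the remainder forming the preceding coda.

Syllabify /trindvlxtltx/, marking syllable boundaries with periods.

The vowels are i, x, x — 3 nuclei, so 3 syllables.
/i…x/ gap (V1→V2): cluster /ndvl/ — the longest permitted-onset suffix is /vl/; onset = /vl/, preceding coda = /nd/.
/x…x/ gap (V2→V3): cluster /tlt/ — the longest permitted-onset suffix is /t/; onset = /t/, preceding coda = /tl/.

trind.vlxtl.tx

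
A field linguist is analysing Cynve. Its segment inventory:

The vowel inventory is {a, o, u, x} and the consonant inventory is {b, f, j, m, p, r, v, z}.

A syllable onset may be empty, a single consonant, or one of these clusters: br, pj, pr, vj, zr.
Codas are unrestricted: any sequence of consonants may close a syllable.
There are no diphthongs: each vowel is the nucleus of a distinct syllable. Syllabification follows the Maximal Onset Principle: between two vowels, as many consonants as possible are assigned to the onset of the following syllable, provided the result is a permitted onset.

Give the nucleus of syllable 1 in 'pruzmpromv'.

Vowels present: u, o; each is a nucleus, giving 2 syllables.
The first nucleus (vowel 1 from the left) is /u/.

u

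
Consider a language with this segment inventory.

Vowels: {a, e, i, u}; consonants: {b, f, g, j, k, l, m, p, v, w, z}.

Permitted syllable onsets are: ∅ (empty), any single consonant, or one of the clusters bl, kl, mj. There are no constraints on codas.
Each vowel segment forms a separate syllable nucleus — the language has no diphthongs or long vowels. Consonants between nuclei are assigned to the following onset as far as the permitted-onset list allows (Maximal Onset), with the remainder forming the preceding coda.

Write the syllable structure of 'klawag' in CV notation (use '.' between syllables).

CCV.CVC

Nuclei (vowels): a, a → 2 syllables.
Between /a/ (V1) and /a/ (V2): just /w/ — single C goes to the following onset.
Putting it together: kla.wag.
Mapping each syllable to C/V: /kla/ → CCV, /wag/ → CVC.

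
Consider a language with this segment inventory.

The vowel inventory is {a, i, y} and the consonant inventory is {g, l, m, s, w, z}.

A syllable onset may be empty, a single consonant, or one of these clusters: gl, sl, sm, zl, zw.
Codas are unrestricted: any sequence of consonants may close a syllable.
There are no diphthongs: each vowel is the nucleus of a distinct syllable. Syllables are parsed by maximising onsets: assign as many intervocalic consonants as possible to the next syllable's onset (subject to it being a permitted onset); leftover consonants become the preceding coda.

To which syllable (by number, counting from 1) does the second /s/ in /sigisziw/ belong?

2

Vowels present: i, i, i; each is a nucleus, giving 3 syllables.
/i…i/ gap (V1→V2): just /g/ — single C goes to the following onset.
/i…i/ gap (V2→V3): /sz/ — longest licit onset from the right is /z/, leaving /s/ as coda.
Syllabification: si.gis.ziw.
The second /s/ is in the coda of syllable 2 (/gis/).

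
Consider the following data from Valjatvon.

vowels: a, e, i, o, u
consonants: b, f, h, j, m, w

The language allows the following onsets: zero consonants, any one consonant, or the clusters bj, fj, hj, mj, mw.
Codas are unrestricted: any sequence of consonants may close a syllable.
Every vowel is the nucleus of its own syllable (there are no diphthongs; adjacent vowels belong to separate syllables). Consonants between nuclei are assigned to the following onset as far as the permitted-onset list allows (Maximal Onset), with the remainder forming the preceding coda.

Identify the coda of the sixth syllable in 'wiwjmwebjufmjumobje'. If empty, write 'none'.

none

Vowels present: i, e, u, u, o, e; each is a nucleus, giving 6 syllables.
Between /i/ (V1) and /e/ (V2): /wjmw/ — longest licit onset from the right is /mw/, leaving /wj/ as coda.
Between /e/ (V2) and /u/ (V3): /bj/ — entire cluster is a permitted onset → onset /bj/, coda ∅.
Between /u/ (V3) and /u/ (V4): /fmj/ — longest licit onset from the right is /mj/, leaving /f/ as coda.
Between /u/ (V4) and /o/ (V5): /m/ → onset of the next syllable (single consonants are always licit onsets).
Between /o/ (V5) and /e/ (V6): /bj/ — entire cluster is a permitted onset → onset /bj/, coda ∅.
Putting it together: wiwj.mwe.bjuf.mju.mo.bje.
Syllable 6 is /bje/: onset /bj/, nucleus /e/, coda ∅.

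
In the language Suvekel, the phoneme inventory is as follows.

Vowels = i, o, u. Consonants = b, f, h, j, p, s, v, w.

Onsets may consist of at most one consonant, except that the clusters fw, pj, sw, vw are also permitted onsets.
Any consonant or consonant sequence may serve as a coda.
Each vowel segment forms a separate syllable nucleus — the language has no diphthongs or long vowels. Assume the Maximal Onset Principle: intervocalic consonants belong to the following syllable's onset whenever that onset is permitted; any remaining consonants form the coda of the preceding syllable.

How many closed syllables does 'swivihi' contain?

0

Nuclei (vowels): i, i, i → 3 syllables.
Between /i/ (V1) and /i/ (V2): just /v/ — single C goes to the following onset.
Between /i/ (V2) and /i/ (V3): /h/ is a single consonant, so it becomes the next onset.
So the parse is swi.vi.hi.
Classifying each syllable: /swi/ (open), /vi/ (open), /hi/ (open).
Closed syllables: 0.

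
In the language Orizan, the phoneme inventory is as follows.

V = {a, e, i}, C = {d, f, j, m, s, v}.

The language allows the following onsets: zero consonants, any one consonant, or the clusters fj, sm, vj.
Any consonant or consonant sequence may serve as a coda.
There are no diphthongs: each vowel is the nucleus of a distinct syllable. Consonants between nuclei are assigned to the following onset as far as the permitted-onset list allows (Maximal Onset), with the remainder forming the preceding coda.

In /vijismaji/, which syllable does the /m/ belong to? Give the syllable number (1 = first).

Nuclei (vowels): i, i, a, i → 4 syllables.
Between /i/ (V1) and /i/ (V2): /j/ → onset of the next syllable (single consonants are always licit onsets).
Between /i/ (V2) and /a/ (V3): /sm/ — entire cluster is a permitted onset → onset /sm/, coda ∅.
Between /a/ (V3) and /i/ (V4): /j/ → onset of the next syllable (single consonants are always licit onsets).
Result: vi.ji.sma.ji.
The /m/ is in the onset of syllable 3 (/sma/).

3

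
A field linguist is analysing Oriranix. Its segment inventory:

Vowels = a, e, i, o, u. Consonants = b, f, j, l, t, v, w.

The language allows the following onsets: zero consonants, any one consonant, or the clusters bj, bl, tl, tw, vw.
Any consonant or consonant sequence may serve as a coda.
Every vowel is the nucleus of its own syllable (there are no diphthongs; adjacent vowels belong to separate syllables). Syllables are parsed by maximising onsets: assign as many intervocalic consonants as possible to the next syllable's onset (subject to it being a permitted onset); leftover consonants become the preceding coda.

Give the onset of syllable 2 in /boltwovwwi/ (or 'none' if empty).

tw

The vowels are o, o, i — 3 nuclei, so 3 syllables.
V1 /o/ – V2 /o/: cluster /ltw/ — the longest permitted-onset suffix is /tw/; onset = /tw/, preceding coda = /l/.
V2 /o/ – V3 /i/: cluster /vww/ — the longest permitted-onset suffix is /w/; onset = /w/, preceding coda = /vw/.
So the parse is bol.twovw.wi.
Syllable 2 is /twovw/: onset /tw/, nucleus /o/, coda /vw/.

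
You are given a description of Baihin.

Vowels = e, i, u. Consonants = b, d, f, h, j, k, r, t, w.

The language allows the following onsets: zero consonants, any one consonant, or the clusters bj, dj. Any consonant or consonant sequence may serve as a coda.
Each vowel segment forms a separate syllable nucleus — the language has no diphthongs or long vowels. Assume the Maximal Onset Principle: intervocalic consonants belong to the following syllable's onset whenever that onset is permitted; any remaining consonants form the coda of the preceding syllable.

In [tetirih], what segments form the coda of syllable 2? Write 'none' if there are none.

none

Vowels present: e, i, i; each is a nucleus, giving 3 syllables.
V1 /e/ – V2 /i/: /t/ is a single consonant, so it becomes the next onset.
V2 /i/ – V3 /i/: /r/ is a single consonant, so it becomes the next onset.
Syllabification: te.ti.rih.
Syllable 2 is /ti/: onset /t/, nucleus /i/, coda ∅.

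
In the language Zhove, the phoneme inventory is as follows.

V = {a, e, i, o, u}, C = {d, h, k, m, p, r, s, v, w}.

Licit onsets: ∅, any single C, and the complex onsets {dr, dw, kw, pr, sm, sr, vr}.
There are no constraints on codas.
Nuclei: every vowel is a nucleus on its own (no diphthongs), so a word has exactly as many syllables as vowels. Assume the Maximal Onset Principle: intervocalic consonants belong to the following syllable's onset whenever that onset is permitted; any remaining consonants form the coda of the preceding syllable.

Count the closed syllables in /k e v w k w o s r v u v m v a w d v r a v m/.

5

Vowels present: e, o, u, a, a; each is a nucleus, giving 5 syllables.
V1 /e/ – V2 /o/: /vwkw/; trying suffixes from longest down, /kw/ is the first permitted one, so coda /vw/ | onset /kw/.
V2 /o/ – V3 /u/: /srv/ — longest licit onset from the right is /v/, leaving /sr/ as coda.
V3 /u/ – V4 /a/: /vmv/ splits as /vm/ + /v/ (/v/ is the longest suffix that is a licit onset).
V4 /a/ – V5 /a/: /wdvr/ — longest licit onset from the right is /vr/, leaving /wd/ as coda.
So the parse is kevw.kwosr.vuvm.vawd.vravm.
Classifying each syllable: /kevw/ (closed), /kwosr/ (closed), /vuvm/ (closed), /vawd/ (closed), /vravm/ (closed).
Closed syllables: 5.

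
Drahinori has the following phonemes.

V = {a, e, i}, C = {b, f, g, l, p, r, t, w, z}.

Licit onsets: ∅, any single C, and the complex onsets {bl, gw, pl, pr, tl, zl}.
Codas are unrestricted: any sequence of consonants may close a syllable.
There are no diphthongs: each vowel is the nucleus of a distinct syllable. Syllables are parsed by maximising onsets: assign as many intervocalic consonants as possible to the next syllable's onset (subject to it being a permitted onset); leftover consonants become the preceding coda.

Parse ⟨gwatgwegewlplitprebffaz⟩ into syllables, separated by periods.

gwat.gwe.gewl.plit.prebf.faz

The vowels are a, e, e, i, e, a — 6 nuclei, so 6 syllables.
σ1/σ2 boundary: cluster /tgw/ — the longest permitted-onset suffix is /gw/; onset = /gw/, preceding coda = /t/.
σ2/σ3 boundary: /g/ → onset of the next syllable (single consonants are always licit onsets).
σ3/σ4 boundary: /wlpl/ splits as /wl/ + /pl/ (/pl/ is the longest suffix that is a licit onset).
σ4/σ5 boundary: /tpr/ — longest licit onset from the right is /pr/, leaving /t/ as coda.
σ5/σ6 boundary: /bff/; trying suffixes from longest down, /f/ is the first permitted one, so coda /bf/ | onset /f/.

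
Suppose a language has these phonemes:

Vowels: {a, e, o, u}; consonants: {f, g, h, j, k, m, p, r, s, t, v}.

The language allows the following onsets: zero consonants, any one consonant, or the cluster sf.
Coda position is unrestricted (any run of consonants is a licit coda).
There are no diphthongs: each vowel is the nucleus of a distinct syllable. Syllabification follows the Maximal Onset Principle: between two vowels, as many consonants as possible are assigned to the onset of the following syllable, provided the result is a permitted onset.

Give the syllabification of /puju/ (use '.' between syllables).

Vowels present: u, u; each is a nucleus, giving 2 syllables.
σ1/σ2 boundary: /j/ → onset of the next syllable (single consonants are always licit onsets).

pu.ju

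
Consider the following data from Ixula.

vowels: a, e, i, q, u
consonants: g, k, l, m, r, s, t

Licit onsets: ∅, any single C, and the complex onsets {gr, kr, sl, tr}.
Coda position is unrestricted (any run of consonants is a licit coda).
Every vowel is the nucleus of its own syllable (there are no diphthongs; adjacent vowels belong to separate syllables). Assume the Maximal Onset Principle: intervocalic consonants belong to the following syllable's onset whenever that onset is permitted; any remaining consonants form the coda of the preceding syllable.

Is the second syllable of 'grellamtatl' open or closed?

Vowels present: e, a, a; each is a nucleus, giving 3 syllables.
/e…a/ gap (V1→V2): cluster /ll/ — the longest permitted-onset suffix is /l/; onset = /l/, preceding coda = /l/.
/a…a/ gap (V2→V3): cluster /mt/ — the longest permitted-onset suffix is /t/; onset = /t/, preceding coda = /m/.
So the parse is grel.lam.tatl.
Syllable 2 is /lam/ with coda /m/, so it is closed.

closed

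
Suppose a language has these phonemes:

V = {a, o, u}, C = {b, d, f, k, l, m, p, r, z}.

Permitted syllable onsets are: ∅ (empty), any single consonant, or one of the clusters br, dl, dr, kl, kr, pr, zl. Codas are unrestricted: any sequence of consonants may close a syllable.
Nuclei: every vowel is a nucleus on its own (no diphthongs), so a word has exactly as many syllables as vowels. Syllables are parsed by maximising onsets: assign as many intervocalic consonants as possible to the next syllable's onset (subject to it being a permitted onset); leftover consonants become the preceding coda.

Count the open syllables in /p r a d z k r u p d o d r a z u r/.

The vowels are a, u, o, a, u — 5 nuclei, so 5 syllables.
/a…u/ gap (V1→V2): /dzkr/; trying suffixes from longest down, /kr/ is the first permitted one, so coda /dz/ | onset /kr/.
/u…o/ gap (V2→V3): /pd/; trying suffixes from longest down, /d/ is the first permitted one, so coda /p/ | onset /d/.
/o…a/ gap (V3→V4): /dr/ — entire cluster is a permitted onset → onset /dr/, coda ∅.
/a…u/ gap (V4→V5): /z/ → onset of the next syllable (single consonants are always licit onsets).
So the parse is pradz.krup.do.dra.zur.
Classifying each syllable: /pradz/ (closed), /krup/ (closed), /do/ (open), /dra/ (open), /zur/ (closed).
Open syllables: 2.

2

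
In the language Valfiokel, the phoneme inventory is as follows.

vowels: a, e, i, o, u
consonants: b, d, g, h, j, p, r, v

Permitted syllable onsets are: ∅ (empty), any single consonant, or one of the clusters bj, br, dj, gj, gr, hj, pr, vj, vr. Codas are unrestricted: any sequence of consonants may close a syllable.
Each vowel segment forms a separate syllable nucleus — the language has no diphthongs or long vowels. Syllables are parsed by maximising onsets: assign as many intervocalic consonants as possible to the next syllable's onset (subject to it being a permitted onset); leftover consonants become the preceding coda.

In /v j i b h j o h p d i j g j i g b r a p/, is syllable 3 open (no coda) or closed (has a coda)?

Nuclei (vowels): i, o, i, i, a → 5 syllables.
V1 /i/ – V2 /o/: /bhj/ splits as /b/ + /hj/ (/hj/ is the longest suffix that is a licit onset).
V2 /o/ – V3 /i/: cluster /hpd/ — the longest permitted-onset suffix is /d/; onset = /d/, preceding coda = /hp/.
V3 /i/ – V4 /i/: /jgj/; trying suffixes from longest down, /gj/ is the first permitted one, so coda /j/ | onset /gj/.
V4 /i/ – V5 /a/: cluster /gbr/ — the longest permitted-onset suffix is /br/; onset = /br/, preceding coda = /g/.
Putting it together: vjib.hjohp.dij.gjig.brap.
Syllable 3 is /dij/ with coda /j/, so it is closed.

closed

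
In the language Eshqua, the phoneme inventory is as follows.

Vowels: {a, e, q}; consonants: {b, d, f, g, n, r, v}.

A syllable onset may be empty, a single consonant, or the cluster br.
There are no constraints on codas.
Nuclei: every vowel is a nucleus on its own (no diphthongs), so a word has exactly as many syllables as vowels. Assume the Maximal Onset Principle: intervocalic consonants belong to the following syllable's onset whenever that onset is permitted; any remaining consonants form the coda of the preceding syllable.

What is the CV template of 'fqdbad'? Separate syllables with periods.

CVC.CVC

Vowels present: q, a; each is a nucleus, giving 2 syllables.
Between /q/ (V1) and /a/ (V2): /db/ — longest licit onset from the right is /b/, leaving /d/ as coda.
So the parse is fqd.bad.
Mapping each syllable to C/V: /fqd/ → CVC, /bad/ → CVC.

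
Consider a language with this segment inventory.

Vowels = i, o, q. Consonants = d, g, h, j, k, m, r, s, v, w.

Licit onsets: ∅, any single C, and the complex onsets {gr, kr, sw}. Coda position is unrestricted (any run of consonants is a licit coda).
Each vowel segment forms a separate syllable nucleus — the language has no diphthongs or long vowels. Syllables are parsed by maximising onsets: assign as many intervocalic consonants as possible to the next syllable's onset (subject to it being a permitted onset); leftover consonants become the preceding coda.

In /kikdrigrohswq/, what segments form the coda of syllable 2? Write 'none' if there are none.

none

Nuclei (vowels): i, i, o, q → 4 syllables.
/i…i/ gap (V1→V2): cluster /kdr/ — the longest permitted-onset suffix is /r/; onset = /r/, preceding coda = /kd/.
/i…o/ gap (V2→V3): /gr/ is a licit onset in full, so it all attaches to the next syllable.
/o…q/ gap (V3→V4): /hsw/; trying suffixes from longest down, /sw/ is the first permitted one, so coda /h/ | onset /sw/.
So the parse is kikd.ri.groh.swq.
Syllable 2 is /ri/: onset /r/, nucleus /i/, coda ∅.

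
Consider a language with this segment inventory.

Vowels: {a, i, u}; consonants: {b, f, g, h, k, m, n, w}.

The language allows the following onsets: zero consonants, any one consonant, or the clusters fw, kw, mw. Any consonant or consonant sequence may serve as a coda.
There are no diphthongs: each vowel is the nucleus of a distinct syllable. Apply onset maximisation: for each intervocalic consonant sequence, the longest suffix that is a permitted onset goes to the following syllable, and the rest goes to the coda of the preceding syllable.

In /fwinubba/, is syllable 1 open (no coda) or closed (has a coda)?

open

Nuclei (vowels): i, u, a → 3 syllables.
σ1/σ2 boundary: /n/ → onset of the next syllable (single consonants are always licit onsets).
σ2/σ3 boundary: /bb/; trying suffixes from longest down, /b/ is the first permitted one, so coda /b/ | onset /b/.
Result: fwi.nub.ba.
Syllable 1 is /fwi/; it ends in its nucleus with no coda, so it is open.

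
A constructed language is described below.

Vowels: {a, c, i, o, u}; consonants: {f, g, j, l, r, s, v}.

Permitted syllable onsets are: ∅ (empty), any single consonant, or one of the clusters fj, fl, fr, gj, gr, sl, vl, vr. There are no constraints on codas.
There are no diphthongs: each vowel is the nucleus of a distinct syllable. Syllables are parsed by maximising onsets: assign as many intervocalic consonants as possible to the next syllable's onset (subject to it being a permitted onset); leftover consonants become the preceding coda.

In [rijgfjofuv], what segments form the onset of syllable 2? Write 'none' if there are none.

The vowels are i, o, u — 3 nuclei, so 3 syllables.
Between /i/ (V1) and /o/ (V2): /jgfj/ — longest licit onset from the right is /fj/, leaving /jg/ as coda.
Between /o/ (V2) and /u/ (V3): just /f/ — single C goes to the following onset.
Result: rijg.fjo.fuv.
Syllable 2 is /fjo/: onset /fj/, nucleus /o/, coda ∅.

fj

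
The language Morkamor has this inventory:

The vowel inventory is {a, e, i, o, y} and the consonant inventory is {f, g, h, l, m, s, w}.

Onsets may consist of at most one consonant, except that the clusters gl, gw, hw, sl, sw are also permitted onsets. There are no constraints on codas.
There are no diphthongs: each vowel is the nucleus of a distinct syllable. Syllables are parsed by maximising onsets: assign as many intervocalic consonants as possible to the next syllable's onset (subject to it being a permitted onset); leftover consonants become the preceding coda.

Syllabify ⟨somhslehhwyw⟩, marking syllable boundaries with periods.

somh.sleh.hwyw

Nuclei (vowels): o, e, y → 3 syllables.
Between /o/ (V1) and /e/ (V2): /mhsl/; trying suffixes from longest down, /sl/ is the first permitted one, so coda /mh/ | onset /sl/.
Between /e/ (V2) and /y/ (V3): /hhw/ — longest licit onset from the right is /hw/, leaving /h/ as coda.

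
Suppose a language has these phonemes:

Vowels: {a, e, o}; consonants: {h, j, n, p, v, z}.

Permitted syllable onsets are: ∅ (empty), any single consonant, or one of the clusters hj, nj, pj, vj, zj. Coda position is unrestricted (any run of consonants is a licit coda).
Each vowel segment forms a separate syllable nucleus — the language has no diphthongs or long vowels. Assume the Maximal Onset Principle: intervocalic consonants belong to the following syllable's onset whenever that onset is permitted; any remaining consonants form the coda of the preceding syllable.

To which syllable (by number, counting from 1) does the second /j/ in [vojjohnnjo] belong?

Nuclei (vowels): o, o, o → 3 syllables.
/o…o/ gap (V1→V2): /jj/ splits as /j/ + /j/ (/j/ is the longest suffix that is a licit onset).
/o…o/ gap (V2→V3): /hnnj/ — longest licit onset from the right is /nj/, leaving /hn/ as coda.
Syllabification: voj.john.njo.
The second /j/ is in the onset of syllable 2 (/john/).

2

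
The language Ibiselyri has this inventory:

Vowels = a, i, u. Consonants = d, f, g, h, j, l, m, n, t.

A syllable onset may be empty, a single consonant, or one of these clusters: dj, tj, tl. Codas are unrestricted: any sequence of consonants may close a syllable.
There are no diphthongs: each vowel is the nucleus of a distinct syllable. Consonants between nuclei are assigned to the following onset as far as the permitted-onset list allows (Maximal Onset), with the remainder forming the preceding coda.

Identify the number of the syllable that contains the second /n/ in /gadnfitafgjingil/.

Nuclei (vowels): a, i, a, i, i → 5 syllables.
Between /a/ (V1) and /i/ (V2): /dnf/ — longest licit onset from the right is /f/, leaving /dn/ as coda.
Between /i/ (V2) and /a/ (V3): just /t/ — single C goes to the following onset.
Between /a/ (V3) and /i/ (V4): cluster /fgj/ — the longest permitted-onset suffix is /j/; onset = /j/, preceding coda = /fg/.
Between /i/ (V4) and /i/ (V5): /ng/ — longest licit onset from the right is /g/, leaving /n/ as coda.
Result: gadn.fi.tafg.jin.gil.
The second /n/ is in the coda of syllable 4 (/jin/).

4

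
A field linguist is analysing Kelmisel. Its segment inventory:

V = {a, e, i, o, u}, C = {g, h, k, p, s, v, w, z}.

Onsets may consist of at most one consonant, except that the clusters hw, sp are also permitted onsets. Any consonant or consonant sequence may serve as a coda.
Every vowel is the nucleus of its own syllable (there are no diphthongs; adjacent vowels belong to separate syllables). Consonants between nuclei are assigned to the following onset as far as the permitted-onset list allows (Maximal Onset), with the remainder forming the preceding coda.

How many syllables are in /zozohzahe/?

The vowels are o, o, a, e — 4 nuclei, so 4 syllables.

4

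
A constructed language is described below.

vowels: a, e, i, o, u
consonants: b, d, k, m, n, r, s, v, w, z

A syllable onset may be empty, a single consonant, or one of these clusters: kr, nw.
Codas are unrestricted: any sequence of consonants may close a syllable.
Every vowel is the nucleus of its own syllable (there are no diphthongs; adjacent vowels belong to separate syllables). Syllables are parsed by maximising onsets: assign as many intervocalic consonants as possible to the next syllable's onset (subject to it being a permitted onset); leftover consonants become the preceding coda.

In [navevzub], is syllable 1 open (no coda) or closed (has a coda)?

Nuclei (vowels): a, e, u → 3 syllables.
V1 /a/ – V2 /e/: /v/ → onset of the next syllable (single consonants are always licit onsets).
V2 /e/ – V3 /u/: /vz/ splits as /v/ + /z/ (/z/ is the longest suffix that is a licit onset).
So the parse is na.vev.zub.
Syllable 1 is /na/; it ends in its nucleus with no coda, so it is open.

open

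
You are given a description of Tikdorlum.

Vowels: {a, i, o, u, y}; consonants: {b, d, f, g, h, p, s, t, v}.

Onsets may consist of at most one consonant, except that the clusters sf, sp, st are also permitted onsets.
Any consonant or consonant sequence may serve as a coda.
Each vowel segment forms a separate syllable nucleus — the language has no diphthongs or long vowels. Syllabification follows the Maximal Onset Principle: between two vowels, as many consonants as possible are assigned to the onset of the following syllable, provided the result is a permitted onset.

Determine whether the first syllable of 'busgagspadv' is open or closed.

closed

Nuclei (vowels): u, a, a → 3 syllables.
Between /u/ (V1) and /a/ (V2): /sg/; trying suffixes from longest down, /g/ is the first permitted one, so coda /s/ | onset /g/.
Between /a/ (V2) and /a/ (V3): /gsp/ splits as /g/ + /sp/ (/sp/ is the longest suffix that is a licit onset).
Putting it together: bus.gag.spadv.
Syllable 1 is /bus/ with coda /s/, so it is closed.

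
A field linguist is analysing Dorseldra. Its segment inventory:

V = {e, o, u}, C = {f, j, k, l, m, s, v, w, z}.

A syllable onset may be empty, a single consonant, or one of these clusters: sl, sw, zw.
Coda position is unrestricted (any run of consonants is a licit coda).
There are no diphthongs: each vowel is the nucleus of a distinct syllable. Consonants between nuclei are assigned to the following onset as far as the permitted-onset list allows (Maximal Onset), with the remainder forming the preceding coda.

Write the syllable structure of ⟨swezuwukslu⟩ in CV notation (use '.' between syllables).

CCV.CV.CVC.CCV

Vowels present: e, u, u, u; each is a nucleus, giving 4 syllables.
σ1/σ2 boundary: /z/ is a single consonant, so it becomes the next onset.
σ2/σ3 boundary: just /w/ — single C goes to the following onset.
σ3/σ4 boundary: /ksl/ splits as /k/ + /sl/ (/sl/ is the longest suffix that is a licit onset).
Result: swe.zu.wuk.slu.
Mapping each syllable to C/V: /swe/ → CCV, /zu/ → CV, /wuk/ → CVC, /slu/ → CCV.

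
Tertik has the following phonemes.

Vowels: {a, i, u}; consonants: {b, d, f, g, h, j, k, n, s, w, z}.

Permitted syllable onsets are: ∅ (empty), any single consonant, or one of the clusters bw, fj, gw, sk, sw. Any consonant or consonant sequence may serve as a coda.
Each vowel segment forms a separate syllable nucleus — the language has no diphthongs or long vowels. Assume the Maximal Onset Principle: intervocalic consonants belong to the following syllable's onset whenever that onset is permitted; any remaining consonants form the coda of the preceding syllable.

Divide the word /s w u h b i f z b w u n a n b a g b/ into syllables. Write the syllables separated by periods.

The vowels are u, i, u, a, a — 5 nuclei, so 5 syllables.
σ1/σ2 boundary: /hb/ — longest licit onset from the right is /b/, leaving /h/ as coda.
σ2/σ3 boundary: /fzbw/ — longest licit onset from the right is /bw/, leaving /fz/ as coda.
σ3/σ4 boundary: just /n/ — single C goes to the following onset.
σ4/σ5 boundary: cluster /nb/ — the longest permitted-onset suffix is /b/; onset = /b/, preceding coda = /n/.

swuh.bifz.bwu.nan.bagb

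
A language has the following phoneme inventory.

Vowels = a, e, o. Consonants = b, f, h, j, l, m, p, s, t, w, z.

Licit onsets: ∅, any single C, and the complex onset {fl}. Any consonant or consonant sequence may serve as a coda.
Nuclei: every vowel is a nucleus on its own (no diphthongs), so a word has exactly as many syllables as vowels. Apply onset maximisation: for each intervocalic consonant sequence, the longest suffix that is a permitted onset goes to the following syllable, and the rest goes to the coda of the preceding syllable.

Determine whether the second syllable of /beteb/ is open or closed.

The vowels are e, e — 2 nuclei, so 2 syllables.
Between /e/ (V1) and /e/ (V2): just /t/ — single C goes to the following onset.
So the parse is be.teb.
Syllable 2 is /teb/ with coda /b/, so it is closed.

closed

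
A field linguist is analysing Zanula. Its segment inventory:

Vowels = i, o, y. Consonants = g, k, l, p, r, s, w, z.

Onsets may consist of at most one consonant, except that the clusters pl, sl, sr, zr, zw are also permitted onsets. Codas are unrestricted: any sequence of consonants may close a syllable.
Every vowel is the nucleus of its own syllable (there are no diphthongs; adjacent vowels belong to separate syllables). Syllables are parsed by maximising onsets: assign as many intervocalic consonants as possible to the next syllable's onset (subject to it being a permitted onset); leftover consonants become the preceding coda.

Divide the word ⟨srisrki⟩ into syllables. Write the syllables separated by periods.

The vowels are i, i — 2 nuclei, so 2 syllables.
Between /i/ (V1) and /i/ (V2): cluster /srk/ — the longest permitted-onset suffix is /k/; onset = /k/, preceding coda = /sr/.

srisr.ki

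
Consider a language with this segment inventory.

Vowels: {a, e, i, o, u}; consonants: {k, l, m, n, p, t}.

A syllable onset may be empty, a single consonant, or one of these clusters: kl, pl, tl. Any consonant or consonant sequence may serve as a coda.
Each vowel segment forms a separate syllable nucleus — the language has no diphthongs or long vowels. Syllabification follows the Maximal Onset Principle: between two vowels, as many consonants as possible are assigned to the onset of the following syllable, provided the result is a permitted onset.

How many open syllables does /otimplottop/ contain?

1

Vowels present: o, i, o, o; each is a nucleus, giving 4 syllables.
σ1/σ2 boundary: just /t/ — single C goes to the following onset.
σ2/σ3 boundary: /mpl/; trying suffixes from longest down, /pl/ is the first permitted one, so coda /m/ | onset /pl/.
σ3/σ4 boundary: /tt/; trying suffixes from longest down, /t/ is the first permitted one, so coda /t/ | onset /t/.
So the parse is o.tim.plot.top.
Classifying each syllable: /o/ (open), /tim/ (closed), /plot/ (closed), /top/ (closed).
Open syllables: 1.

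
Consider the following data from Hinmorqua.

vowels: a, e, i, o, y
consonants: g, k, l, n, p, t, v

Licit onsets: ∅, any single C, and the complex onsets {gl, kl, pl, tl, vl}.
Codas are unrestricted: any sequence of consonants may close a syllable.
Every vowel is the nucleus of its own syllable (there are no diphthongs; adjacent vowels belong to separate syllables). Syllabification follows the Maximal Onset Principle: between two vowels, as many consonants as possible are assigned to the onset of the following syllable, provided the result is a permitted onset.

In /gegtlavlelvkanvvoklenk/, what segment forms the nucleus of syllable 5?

The vowels are e, a, e, a, o, e — 6 nuclei, so 6 syllables.
The fifth nucleus (vowel 5 from the left) is /o/.

o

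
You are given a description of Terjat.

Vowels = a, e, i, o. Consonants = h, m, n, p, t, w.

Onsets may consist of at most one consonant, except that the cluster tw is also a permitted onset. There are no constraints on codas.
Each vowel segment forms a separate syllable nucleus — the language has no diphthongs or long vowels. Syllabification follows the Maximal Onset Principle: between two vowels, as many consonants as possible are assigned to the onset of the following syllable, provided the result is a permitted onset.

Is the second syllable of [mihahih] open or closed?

Vowels present: i, a, i; each is a nucleus, giving 3 syllables.
Between /i/ (V1) and /a/ (V2): just /h/ — single C goes to the following onset.
Between /a/ (V2) and /i/ (V3): /h/ is a single consonant, so it becomes the next onset.
Result: mi.ha.hih.
Syllable 2 is /ha/; it ends in its nucleus with no coda, so it is open.

open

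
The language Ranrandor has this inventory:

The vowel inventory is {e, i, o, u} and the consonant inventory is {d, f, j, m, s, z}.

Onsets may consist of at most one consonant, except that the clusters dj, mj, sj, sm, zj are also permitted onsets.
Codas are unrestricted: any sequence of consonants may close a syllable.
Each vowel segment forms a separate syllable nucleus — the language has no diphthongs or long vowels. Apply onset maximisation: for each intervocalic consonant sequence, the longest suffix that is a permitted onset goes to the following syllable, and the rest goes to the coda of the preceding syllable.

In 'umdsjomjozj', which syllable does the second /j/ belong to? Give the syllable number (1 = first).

The vowels are u, o, o — 3 nuclei, so 3 syllables.
V1 /u/ – V2 /o/: /mdsj/ splits as /md/ + /sj/ (/sj/ is the longest suffix that is a licit onset).
V2 /o/ – V3 /o/: /mj/ is a licit onset in full, so it all attaches to the next syllable.
Putting it together: umd.sjo.mjozj.
The second /j/ is in the onset of syllable 3 (/mjozj/).

3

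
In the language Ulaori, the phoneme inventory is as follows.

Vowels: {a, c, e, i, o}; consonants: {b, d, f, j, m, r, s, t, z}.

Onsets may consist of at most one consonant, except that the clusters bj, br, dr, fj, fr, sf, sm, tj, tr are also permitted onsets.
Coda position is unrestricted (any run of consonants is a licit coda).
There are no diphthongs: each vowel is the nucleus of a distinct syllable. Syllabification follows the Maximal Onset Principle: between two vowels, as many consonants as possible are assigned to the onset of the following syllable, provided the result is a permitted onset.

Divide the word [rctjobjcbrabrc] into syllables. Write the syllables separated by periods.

rc.tjo.bjc.bra.brc

Vowels present: c, o, c, a, c; each is a nucleus, giving 5 syllables.
V1 /c/ – V2 /o/: /tj/ is a licit onset in full, so it all attaches to the next syllable.
V2 /o/ – V3 /c/: cluster /bj/ — /bj/ is itself a permitted onset, so the whole cluster goes right; preceding coda = ∅.
V3 /c/ – V4 /a/: /br/ — entire cluster is a permitted onset → onset /br/, coda ∅.
V4 /a/ – V5 /c/: cluster /br/ — /br/ is itself a permitted onset, so the whole cluster goes right; preceding coda = ∅.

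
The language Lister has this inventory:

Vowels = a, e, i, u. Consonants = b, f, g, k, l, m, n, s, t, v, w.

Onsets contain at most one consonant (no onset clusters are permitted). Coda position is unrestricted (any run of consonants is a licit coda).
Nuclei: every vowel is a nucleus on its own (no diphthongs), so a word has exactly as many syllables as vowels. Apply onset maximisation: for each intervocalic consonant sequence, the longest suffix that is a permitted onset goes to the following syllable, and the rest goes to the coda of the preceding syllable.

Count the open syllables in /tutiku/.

3

Nuclei (vowels): u, i, u → 3 syllables.
σ1/σ2 boundary: /t/ → onset of the next syllable (single consonants are always licit onsets).
σ2/σ3 boundary: /k/ → onset of the next syllable (single consonants are always licit onsets).
Result: tu.ti.ku.
Classifying each syllable: /tu/ (open), /ti/ (open), /ku/ (open).
Open syllables: 3.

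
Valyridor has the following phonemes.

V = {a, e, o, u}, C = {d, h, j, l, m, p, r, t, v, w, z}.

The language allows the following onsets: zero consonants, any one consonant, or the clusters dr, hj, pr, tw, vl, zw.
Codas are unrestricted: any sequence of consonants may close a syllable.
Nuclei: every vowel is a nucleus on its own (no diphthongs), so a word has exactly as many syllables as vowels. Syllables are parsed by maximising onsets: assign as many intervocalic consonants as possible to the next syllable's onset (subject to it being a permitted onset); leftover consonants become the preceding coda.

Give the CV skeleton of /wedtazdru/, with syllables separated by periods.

CVC.CVC.CCV

Vowels present: e, a, u; each is a nucleus, giving 3 syllables.
σ1/σ2 boundary: /dt/ — longest licit onset from the right is /t/, leaving /d/ as coda.
σ2/σ3 boundary: /zdr/ splits as /z/ + /dr/ (/dr/ is the longest suffix that is a licit onset).
Syllabification: wed.taz.dru.
Mapping each syllable to C/V: /wed/ → CVC, /taz/ → CVC, /dru/ → CCV.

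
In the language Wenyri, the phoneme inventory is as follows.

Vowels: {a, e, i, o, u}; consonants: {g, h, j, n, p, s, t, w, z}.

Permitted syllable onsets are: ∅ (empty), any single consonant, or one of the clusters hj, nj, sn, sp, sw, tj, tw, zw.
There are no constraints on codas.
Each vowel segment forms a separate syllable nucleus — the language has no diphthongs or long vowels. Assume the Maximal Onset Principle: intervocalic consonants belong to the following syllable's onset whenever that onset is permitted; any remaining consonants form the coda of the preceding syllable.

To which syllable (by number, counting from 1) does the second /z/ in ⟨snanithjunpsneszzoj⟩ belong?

The vowels are a, i, u, e, o — 5 nuclei, so 5 syllables.
σ1/σ2 boundary: just /n/ — single C goes to the following onset.
σ2/σ3 boundary: /thj/ — longest licit onset from the right is /hj/, leaving /t/ as coda.
σ3/σ4 boundary: cluster /npsn/ — the longest permitted-onset suffix is /sn/; onset = /sn/, preceding coda = /np/.
σ4/σ5 boundary: /szz/; trying suffixes from longest down, /z/ is the first permitted one, so coda /sz/ | onset /z/.
Result: sna.nit.hjunp.snesz.zoj.
The second /z/ is in the onset of syllable 5 (/zoj/).

5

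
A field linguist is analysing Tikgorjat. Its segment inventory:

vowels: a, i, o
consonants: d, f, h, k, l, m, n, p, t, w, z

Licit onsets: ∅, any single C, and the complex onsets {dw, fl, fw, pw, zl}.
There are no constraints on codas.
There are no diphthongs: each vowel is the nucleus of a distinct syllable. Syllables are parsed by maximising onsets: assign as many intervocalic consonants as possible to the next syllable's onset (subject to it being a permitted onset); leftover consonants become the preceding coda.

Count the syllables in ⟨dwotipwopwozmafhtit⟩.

6

Nuclei (vowels): o, i, o, o, a, i → 6 syllables.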